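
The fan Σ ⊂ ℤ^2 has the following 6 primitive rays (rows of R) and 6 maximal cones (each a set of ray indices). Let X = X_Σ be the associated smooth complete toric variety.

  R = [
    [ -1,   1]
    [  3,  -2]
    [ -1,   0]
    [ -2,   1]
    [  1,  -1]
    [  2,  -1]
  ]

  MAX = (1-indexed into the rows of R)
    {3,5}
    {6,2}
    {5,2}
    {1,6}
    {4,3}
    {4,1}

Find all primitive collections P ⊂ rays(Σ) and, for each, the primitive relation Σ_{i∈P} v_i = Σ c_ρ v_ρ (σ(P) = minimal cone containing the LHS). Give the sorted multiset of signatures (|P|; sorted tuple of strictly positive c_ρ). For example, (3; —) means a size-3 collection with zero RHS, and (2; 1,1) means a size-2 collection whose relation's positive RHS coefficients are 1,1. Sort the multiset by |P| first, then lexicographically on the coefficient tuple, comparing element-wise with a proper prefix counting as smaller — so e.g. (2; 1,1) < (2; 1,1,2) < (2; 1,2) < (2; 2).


9 collections generate NE(X_Σ); each relation:

  {1,5}:  v_{1} + v_{5} = 0  so sig = (2; —)
  {4,6}:  v_{4} + v_{6} = 0  so sig = (2; —)
  {1,2}:  v_{1} + v_{2} = v_{6}  so sig = (2; 1)
  {1,3}:  v_{1} + v_{3} = v_{4}  so sig = (2; 1)
  {2,4}:  v_{2} + v_{4} = v_{5}  so sig = (2; 1)
  {3,6}:  v_{3} + v_{6} = v_{5}  so sig = (2; 1)
  {4,5}:  v_{4} + v_{5} = v_{3}  so sig = (2; 1)
  {5,6}:  v_{5} + v_{6} = v_{2}  so sig = (2; 1)
  {2,3}:  v_{2} + v_{3} = 2·v_{5}  so sig = (2; 2)

Hence PRS(X_Σ) =
    |P|=2: 9 collections, coeffs (), (), (1), (1), (1), (1), (1), (1), (2)


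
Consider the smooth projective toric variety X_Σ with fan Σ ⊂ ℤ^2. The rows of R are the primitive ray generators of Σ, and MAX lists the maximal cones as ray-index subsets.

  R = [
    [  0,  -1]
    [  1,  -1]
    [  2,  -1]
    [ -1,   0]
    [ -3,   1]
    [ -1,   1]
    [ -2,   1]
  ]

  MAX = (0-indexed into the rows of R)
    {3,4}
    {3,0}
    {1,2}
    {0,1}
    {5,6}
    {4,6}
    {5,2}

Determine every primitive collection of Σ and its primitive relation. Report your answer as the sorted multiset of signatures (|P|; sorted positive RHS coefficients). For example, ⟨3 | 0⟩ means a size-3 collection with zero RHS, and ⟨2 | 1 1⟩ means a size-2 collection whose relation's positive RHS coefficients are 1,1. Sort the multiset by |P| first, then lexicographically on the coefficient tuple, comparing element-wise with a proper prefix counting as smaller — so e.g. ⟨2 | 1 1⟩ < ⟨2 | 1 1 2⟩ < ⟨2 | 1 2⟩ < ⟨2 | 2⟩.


The 14 primitive collections of Σ (r=7, n=2):

  {1,5}:  v_{1} + v_{5} = 0  →  sig = ⟨2 | 0⟩
  {2,6}:  v_{2} + v_{6} = 0  →  sig = ⟨2 | 0⟩
  {0,5}:  v_{0} + v_{5} = v_{3}  →  sig = ⟨2 | 1⟩
  {1,3}:  v_{1} + v_{3} = v_{0}  →  sig = ⟨2 | 1⟩
  {1,6}:  v_{1} + v_{6} = v_{3}  →  sig = ⟨2 | 1⟩
  {2,3}:  v_{2} + v_{3} = v_{1}  →  sig = ⟨2 | 1⟩
  {2,4}:  v_{2} + v_{4} = v_{3}  →  sig = ⟨2 | 1⟩
  {3,5}:  v_{3} + v_{5} = v_{6}  →  sig = ⟨2 | 1⟩
  {3,6}:  v_{3} + v_{6} = v_{4}  →  sig = ⟨2 | 1⟩
  {0,2}:  v_{0} + v_{2} = 2·v_{1}  →  sig = ⟨2 | 2⟩
  {0,6}:  v_{0} + v_{6} = 2·v_{3}  →  sig = ⟨2 | 2⟩
  {1,4}:  v_{1} + v_{4} = 2·v_{3}  →  sig = ⟨2 | 2⟩
  {4,5}:  v_{4} + v_{5} = 2·v_{6}  →  sig = ⟨2 | 2⟩
  {0,4}:  v_{0} + v_{4} = 3·v_{3}  →  sig = ⟨2 | 3⟩

Sorted signature multiset PRS(X):
[⟨2 | 0⟩, ⟨2 | 0⟩, ⟨2 | 1⟩, ⟨2 | 1⟩, ⟨2 | 1⟩, ⟨2 | 1⟩, ⟨2 | 1⟩, ⟨2 | 1⟩, ⟨2 | 1⟩, ⟨2 | 2⟩, ⟨2 | 2⟩, ⟨2 | 2⟩, ⟨2 | 2⟩, ⟨2 | 3⟩]


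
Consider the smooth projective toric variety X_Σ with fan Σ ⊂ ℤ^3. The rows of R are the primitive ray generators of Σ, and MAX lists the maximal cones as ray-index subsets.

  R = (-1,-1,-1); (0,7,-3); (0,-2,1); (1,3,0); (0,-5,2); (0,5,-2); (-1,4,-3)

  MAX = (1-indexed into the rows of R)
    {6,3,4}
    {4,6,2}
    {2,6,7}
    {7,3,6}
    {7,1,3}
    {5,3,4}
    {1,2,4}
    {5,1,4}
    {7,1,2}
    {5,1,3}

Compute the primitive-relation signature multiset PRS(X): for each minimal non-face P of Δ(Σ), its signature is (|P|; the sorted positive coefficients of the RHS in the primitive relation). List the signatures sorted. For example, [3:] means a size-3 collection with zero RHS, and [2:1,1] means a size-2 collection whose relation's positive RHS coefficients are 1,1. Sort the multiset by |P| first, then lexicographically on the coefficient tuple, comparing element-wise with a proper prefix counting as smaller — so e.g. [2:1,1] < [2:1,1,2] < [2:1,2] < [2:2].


Primitive collections (7):

  • {5,6}:  v_{5} + v_{6} = 0  ⇒ sig = [2:]
  • {1,6}:  v_{1} + v_{6} = v_{7}  ⇒ sig = [2:1]
  • {2,3}:  v_{2} + v_{3} = v_{6}  ⇒ sig = [2:1]
  • {4,7}:  v_{4} + v_{7} = v_{2}  ⇒ sig = [2:1]
  • {5,7}:  v_{5} + v_{7} = v_{1}  ⇒ sig = [2:1]
  • {2,5}:  v_{2} + v_{5} = v_{1} + v_{4}  ⇒ sig = [2:1,1]
  • {1,3,4}:  v_{1} + v_{3} + v_{4} = 0  ⇒ sig = [3:]

Signatures (|P|; sorted positive RHS coefficients), sorted:
    [2:]
    [2:1]
    [2:1]
    [2:1]
    [2:1]
    [2:1,1]
    [3:]


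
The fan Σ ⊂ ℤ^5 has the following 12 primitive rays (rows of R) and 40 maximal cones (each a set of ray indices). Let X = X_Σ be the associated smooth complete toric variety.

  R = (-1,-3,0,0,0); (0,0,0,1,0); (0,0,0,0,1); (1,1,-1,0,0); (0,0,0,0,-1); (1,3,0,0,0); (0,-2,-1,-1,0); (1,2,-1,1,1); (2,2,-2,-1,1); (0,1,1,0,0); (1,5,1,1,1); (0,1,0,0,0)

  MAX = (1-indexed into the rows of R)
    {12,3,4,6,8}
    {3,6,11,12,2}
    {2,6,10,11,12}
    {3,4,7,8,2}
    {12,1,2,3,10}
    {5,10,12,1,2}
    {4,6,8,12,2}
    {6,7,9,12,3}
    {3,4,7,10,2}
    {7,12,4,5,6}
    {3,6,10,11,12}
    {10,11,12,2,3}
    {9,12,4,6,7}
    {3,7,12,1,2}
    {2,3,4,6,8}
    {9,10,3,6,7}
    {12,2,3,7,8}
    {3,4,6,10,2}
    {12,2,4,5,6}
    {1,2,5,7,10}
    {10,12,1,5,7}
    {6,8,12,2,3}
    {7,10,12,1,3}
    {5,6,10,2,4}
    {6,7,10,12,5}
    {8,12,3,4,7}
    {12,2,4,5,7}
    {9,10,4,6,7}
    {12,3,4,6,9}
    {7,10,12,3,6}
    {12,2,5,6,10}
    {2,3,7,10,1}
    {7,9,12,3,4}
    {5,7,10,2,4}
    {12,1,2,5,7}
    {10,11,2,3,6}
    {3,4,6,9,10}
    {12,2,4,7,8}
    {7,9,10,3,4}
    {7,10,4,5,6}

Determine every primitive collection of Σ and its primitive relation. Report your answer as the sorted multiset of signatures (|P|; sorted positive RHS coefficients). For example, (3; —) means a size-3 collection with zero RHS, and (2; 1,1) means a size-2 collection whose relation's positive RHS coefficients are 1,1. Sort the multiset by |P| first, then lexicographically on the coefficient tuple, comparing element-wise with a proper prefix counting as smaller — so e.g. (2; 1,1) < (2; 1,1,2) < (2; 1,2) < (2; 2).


Δ(Σ) — 12 vertices, 24 min non-faces:

  P={1,6}:  v_{1} + v_{6} = 0 — sig = (2; —)
  P={3,5}:  v_{3} + v_{5} = 0 — sig = (2; —)
  P={1,4}:  v_{1} + v_{4} = v_{2} + v_{7} — sig = (2; 1,1)
  P={7,11}:  v_{7} + v_{11} = v_{3} + v_{6} — sig = (2; 1,1)
  P={1,9}:  v_{1} + v_{9} = v_{3} + v_{4} + v_{7} — sig = (2; 1,1,1)
  P={5,8}:  v_{5} + v_{8} = v_{2} + v_{4} + v_{12} — sig = (2; 1,1,1)
  P={5,9}:  v_{5} + v_{9} = v_{4} + v_{6} + v_{7} — sig = (2; 1,1,1)
  P={8,10}:  v_{8} + v_{10} = v_{2} + v_{3} + v_{6} — sig = (2; 1,1,1)
  P={1,11}:  v_{1} + v_{11} = v_{2} + v_{3} + v_{10} + v_{12} — sig = (2; 1,1,1,1)
  P={5,11}:  v_{5} + v_{11} = v_{2} + v_{6} + v_{10} + v_{12} — sig = (2; 1,1,1,1)
  P={1,8}:  v_{1} + v_{8} = 2·v_{2} + v_{3} + v_{7} + v_{12} — sig = (2; 1,1,1,2)
  P={4,11}:  v_{4} + v_{11} = v_{2} + v_{3} + 2·v_{6} — sig = (2; 1,1,2)
  P={2,9}:  v_{2} + v_{9} = v_{3} + 2·v_{4} — sig = (2; 1,2)
  P={9,11}:  v_{9} + v_{11} = 2·v_{3} + v_{4} + 2·v_{6} — sig = (2; 1,2,2)
  P={8,11}:  v_{8} + v_{11} = 2·v_{2} + 2·v_{3} + 2·v_{6} + v_{12} — sig = (2; 1,2,2,2)
  P={8,9}:  v_{8} + v_{9} = 2·v_{3} + 3·v_{4} + v_{12} — sig = (2; 1,2,3)
  P={2,6,7}:  v_{2} + v_{6} + v_{7} = v_{4} — sig = (3; 1)
  P={4,10,12}:  v_{4} + v_{10} + v_{12} = v_{6} — sig = (3; 1)
  P={6,7,8}:  v_{6} + v_{7} + v_{8} = v_{3} + 2·v_{4} + v_{12} — sig = (3; 1,1,2)
  P={9,10,12}:  v_{9} + v_{10} + v_{12} = v_{3} + 2·v_{6} + v_{7} — sig = (3; 1,1,2)
  P={2,7,10,12}:  v_{2} + v_{7} + v_{10} + v_{12} = 0 — sig = (4; —)
  P={2,3,4,12}:  v_{2} + v_{3} + v_{4} + v_{12} = v_{8} — sig = (4; 1)
  P={3,4,6,7}:  v_{3} + v_{4} + v_{6} + v_{7} = v_{9} — sig = (4; 1)
  P={2,3,6,10,12}:  v_{2} + v_{3} + v_{6} + v_{10} + v_{12} = v_{11} — sig = (5; 1)

Signatures (|P|; sorted positive RHS coefficients), sorted:
    |P|=2: 16 collections, coeffs (), (), (1,1), (1,1), (1,1,1), (1,1,1), (1,1,1), (1,1,1), (1,1,1,1), (1,1,1,1), (1,1,1,2), (1,1,2), (1,2), (1,2,2), (1,2,2,2), (1,2,3)
    |P|=3: 4 collections, coeffs (1), (1), (1,1,2), (1,1,2)
    |P|=4: 3 collections, coeffs (), (1), (1)
    |P|=5: 1 collection, coeffs (1)


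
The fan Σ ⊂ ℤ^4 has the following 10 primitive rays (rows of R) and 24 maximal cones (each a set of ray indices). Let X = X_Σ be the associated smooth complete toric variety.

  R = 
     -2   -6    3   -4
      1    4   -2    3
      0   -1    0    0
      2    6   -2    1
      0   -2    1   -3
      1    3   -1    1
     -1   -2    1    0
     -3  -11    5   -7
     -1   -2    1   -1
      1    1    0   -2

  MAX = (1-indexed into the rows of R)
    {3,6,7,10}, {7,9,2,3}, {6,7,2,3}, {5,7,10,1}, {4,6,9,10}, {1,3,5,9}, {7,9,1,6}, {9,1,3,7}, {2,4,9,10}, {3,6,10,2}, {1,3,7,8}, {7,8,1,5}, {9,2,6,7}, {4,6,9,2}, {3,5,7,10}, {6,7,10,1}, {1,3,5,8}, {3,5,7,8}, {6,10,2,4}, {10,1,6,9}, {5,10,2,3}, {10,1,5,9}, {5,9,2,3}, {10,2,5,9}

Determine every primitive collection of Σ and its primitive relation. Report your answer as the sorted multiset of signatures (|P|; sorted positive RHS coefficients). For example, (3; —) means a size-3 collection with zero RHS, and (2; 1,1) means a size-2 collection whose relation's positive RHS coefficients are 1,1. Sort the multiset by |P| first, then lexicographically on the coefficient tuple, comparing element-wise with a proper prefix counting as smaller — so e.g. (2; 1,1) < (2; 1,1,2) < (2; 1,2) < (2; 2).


21 minimal non-faces of Δ(Σ) (on 10 rays):

  P={1,2}:  v_{1} + v_{2} = v_{9} ; sig = (2; 1)
  P={5,6}:  v_{5} + v_{6} = v_{10} ; sig = (2; 1)
  P={2,8}:  v_{2} + v_{8} = v_{1} + v_{3} ; sig = (2; 1,1)
  P={3,4}:  v_{3} + v_{4} = v_{2} + v_{10} ; sig = (2; 1,1)
  P={4,8}:  v_{4} + v_{8} = v_{1} + v_{10} ; sig = (2; 1,1)
  P={1,4}:  v_{1} + v_{4} = v_{6} + 2·v_{9} + v_{10} ; sig = (2; 1,1,2)
  P={4,5}:  v_{4} + v_{5} = v_{2} + v_{9} + 2·v_{10} ; sig = (2; 1,1,2)
  P={4,7}:  v_{4} + v_{7} = 2·v_{6} + v_{9} ; sig = (2; 1,2)
  P={8,9}:  v_{8} + v_{9} = 2·v_{1} + v_{3} ; sig = (2; 1,2)
  P={6,8}:  v_{6} + v_{8} = 2·v_{5} + 2·v_{7} ; sig = (2; 2,2)
  P={8,10}:  v_{8} + v_{10} = 3·v_{5} + 2·v_{7} ; sig = (2; 2,3)
  P={2,5,7}:  v_{2} + v_{5} + v_{7} = 0 ; sig = (3; —)
  P={3,6,9}:  v_{3} + v_{6} + v_{9} = 0 ; sig = (3; —)
  P={2,7,10}:  v_{2} + v_{7} + v_{10} = v_{6} ; sig = (3; 1)
  P={3,9,10}:  v_{3} + v_{9} + v_{10} = v_{5} ; sig = (3; 1)
  P={5,7,9}:  v_{5} + v_{7} + v_{9} = v_{1} ; sig = (3; 1)
  P={1,3,6}:  v_{1} + v_{3} + v_{6} = v_{5} + v_{7} ; sig = (3; 1,1)
  P={7,9,10}:  v_{7} + v_{9} + v_{10} = v_{1} + v_{6} ; sig = (3; 1,1)
  P={1,3,10}:  v_{1} + v_{3} + v_{10} = 2·v_{5} + v_{7} ; sig = (3; 1,2)
  P={1,3,5,7}:  v_{1} + v_{3} + v_{5} + v_{7} = v_{8} ; sig = (4; 1)
  P={2,6,9,10}:  v_{2} + v_{6} + v_{9} + v_{10} = v_{4} ; sig = (4; 1)

Signatures (|P|; sorted positive RHS coefficients), sorted:
{ (2; 1) ×2,  (2; 1,1) ×3,  (2; 1,1,2) ×2,  (2; 1,2) ×2,  (2; 2,2),  (2; 2,3),  (3; —) ×2,  (3; 1) ×3,  (3; 1,1) ×2,  (3; 1,2),  (4; 1) ×2 }


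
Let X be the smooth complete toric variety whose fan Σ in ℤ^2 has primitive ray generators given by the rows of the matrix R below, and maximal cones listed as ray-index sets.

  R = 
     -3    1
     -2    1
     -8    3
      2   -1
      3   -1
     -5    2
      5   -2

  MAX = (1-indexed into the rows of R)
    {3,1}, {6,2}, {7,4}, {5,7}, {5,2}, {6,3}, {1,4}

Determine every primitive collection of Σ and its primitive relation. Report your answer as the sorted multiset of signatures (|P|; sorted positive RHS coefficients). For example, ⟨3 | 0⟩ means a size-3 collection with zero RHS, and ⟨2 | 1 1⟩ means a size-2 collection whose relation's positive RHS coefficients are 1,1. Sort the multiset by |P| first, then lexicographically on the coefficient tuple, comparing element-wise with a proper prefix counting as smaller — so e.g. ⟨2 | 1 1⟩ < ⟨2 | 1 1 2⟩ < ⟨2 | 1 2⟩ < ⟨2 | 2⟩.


The 14 primitive collections of Σ (r=7, n=2):

  • {1,5}:  v_{1} + v_{5} = 0  →  sig = ⟨2 | 0⟩
  • {2,4}:  v_{2} + v_{4} = 0  →  sig = ⟨2 | 0⟩
  • {6,7}:  v_{6} + v_{7} = 0  →  sig = ⟨2 | 0⟩
  • {1,2}:  v_{1} + v_{2} = v_{6}  →  sig = ⟨2 | 1⟩
  • {1,6}:  v_{1} + v_{6} = v_{3}  →  sig = ⟨2 | 1⟩
  • {1,7}:  v_{1} + v_{7} = v_{4}  →  sig = ⟨2 | 1⟩
  • {2,7}:  v_{2} + v_{7} = v_{5}  →  sig = ⟨2 | 1⟩
  • {3,5}:  v_{3} + v_{5} = v_{6}  →  sig = ⟨2 | 1⟩
  • {3,7}:  v_{3} + v_{7} = v_{1}  →  sig = ⟨2 | 1⟩
  • {4,5}:  v_{4} + v_{5} = v_{7}  →  sig = ⟨2 | 1⟩
  • {4,6}:  v_{4} + v_{6} = v_{1}  →  sig = ⟨2 | 1⟩
  • {5,6}:  v_{5} + v_{6} = v_{2}  →  sig = ⟨2 | 1⟩
  • {2,3}:  v_{2} + v_{3} = 2·v_{6}  →  sig = ⟨2 | 2⟩
  • {3,4}:  v_{3} + v_{4} = 2·v_{1}  →  sig = ⟨2 | 2⟩

so the primitive-relation signature multiset is
{ ⟨2 | 0⟩ ×3,  ⟨2 | 1⟩ ×9,  ⟨2 | 2⟩ ×2 }


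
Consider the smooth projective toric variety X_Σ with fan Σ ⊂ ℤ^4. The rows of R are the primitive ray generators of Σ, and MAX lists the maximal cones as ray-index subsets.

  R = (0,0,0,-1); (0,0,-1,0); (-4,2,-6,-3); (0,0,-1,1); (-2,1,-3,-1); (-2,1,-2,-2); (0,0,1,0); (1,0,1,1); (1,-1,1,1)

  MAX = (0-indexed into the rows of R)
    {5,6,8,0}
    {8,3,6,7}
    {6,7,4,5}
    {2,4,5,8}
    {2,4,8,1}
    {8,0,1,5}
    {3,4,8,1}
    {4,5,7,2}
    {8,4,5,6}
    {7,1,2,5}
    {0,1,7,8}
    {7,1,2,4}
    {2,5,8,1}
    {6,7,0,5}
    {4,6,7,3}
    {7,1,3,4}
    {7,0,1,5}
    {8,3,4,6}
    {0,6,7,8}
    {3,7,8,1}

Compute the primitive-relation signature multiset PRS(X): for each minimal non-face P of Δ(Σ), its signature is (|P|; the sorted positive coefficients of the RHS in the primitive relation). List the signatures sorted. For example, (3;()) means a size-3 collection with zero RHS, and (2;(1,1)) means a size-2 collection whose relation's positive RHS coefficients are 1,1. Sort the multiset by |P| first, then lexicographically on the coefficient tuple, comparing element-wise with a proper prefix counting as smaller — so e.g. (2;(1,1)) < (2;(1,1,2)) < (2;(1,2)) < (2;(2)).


Δ(Σ) — 9 vertices, 11 min non-faces:

  {1,6}:  v_{1} + v_{6} = 0  →  sig = (2;())
  {0,3}:  v_{0} + v_{3} = v_{1}  →  sig = (2;(1))
  {3,5}:  v_{3} + v_{5} = v_{4}  →  sig = (2;(1))
  {0,4}:  v_{0} + v_{4} = v_{1} + v_{5}  →  sig = (2;(1,1))
  {2,6}:  v_{2} + v_{6} = v_{4} + v_{5}  →  sig = (2;(1,1))
  {2,3}:  v_{2} + v_{3} = v_{1} + 2·v_{4}  →  sig = (2;(1,2))
  {0,2}:  v_{0} + v_{2} = 2·v_{1} + 2·v_{5}  →  sig = (2;(2,2))
  {5,7,8}:  v_{5} + v_{7} + v_{8} = 0  →  sig = (3;())
  {1,4,5}:  v_{1} + v_{4} + v_{5} = v_{2}  →  sig = (3;(1))
  {4,7,8}:  v_{4} + v_{7} + v_{8} = v_{3}  →  sig = (3;(1))
  {2,7,8}:  v_{2} + v_{7} + v_{8} = v_{1} + v_{4}  →  sig = (3;(1,1))

Hence PRS(X_Σ) =
    |P|=2: 7 collections, coeffs (), (1), (1), (1,1), (1,1), (1,2), (2,2)
    |P|=3: 4 collections, coeffs (), (1), (1), (1,1)


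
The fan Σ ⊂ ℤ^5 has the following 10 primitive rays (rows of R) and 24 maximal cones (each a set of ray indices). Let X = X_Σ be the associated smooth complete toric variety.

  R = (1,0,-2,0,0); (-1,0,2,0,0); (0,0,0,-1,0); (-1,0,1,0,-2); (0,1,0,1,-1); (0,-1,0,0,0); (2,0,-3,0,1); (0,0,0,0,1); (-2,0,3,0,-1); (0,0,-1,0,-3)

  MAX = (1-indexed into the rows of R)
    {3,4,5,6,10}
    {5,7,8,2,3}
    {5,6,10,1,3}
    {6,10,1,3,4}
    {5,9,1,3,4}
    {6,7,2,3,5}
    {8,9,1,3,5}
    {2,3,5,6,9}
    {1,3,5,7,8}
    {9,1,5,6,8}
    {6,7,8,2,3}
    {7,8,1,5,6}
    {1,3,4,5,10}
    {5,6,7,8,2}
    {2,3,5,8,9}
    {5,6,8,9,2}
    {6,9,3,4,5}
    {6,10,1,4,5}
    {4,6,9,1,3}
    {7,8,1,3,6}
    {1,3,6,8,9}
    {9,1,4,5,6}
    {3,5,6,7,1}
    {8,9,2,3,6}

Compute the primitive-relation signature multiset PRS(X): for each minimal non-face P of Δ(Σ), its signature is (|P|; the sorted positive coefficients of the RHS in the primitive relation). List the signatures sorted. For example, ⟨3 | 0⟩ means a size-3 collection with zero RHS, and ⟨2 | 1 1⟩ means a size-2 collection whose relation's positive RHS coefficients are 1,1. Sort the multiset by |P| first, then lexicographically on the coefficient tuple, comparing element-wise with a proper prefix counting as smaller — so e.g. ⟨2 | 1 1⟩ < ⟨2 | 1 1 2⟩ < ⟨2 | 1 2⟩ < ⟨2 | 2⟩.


12 collections generate NE(X_Σ); each relation:

  • {1,2}:  v_{1} + v_{2} = 0 — sig = ⟨2 | 0⟩
  • {7,9}:  v_{7} + v_{9} = 0 — sig = ⟨2 | 0⟩
  • {4,8}:  v_{4} + v_{8} = v_{1} + v_{9} — sig = ⟨2 | 1 1⟩
  • {8,10}:  v_{8} + v_{10} = v_{1} + v_{4} — sig = ⟨2 | 1 1⟩
  • {2,4}:  v_{2} + v_{4} = v_{3} + v_{5} + v_{6} + v_{9} — sig = ⟨2 | 1 1 1 1⟩
  • {2,10}:  v_{2} + v_{10} = v_{3} + v_{4} + v_{5} + v_{6} — sig = ⟨2 | 1 1 1 1⟩
  • {4,7}:  v_{4} + v_{7} = v_{1} + v_{3} + v_{5} + v_{6} — sig = ⟨2 | 1 1 1 1⟩
  • {9,10}:  v_{9} + v_{10} = 2·v_{4} — sig = ⟨2 | 2⟩
  • {7,10}:  v_{7} + v_{10} = 2·v_{1} + 2·v_{3} + 2·v_{5} + 2·v_{6} — sig = ⟨2 | 2 2 2 2⟩
  • {3,5,6,8}:  v_{3} + v_{5} + v_{6} + v_{8} = 0 — sig = ⟨4 | 0⟩
  • {1,3,4,5,6}:  v_{1} + v_{3} + v_{4} + v_{5} + v_{6} = v_{10} — sig = ⟨5 | 1⟩
  • {1,3,5,6,9}:  v_{1} + v_{3} + v_{5} + v_{6} + v_{9} = v_{4} — sig = ⟨5 | 1⟩

so the primitive-relation signature multiset is
    ⟨2 | 0⟩
    ⟨2 | 0⟩
    ⟨2 | 1 1⟩
    ⟨2 | 1 1⟩
    ⟨2 | 1 1 1 1⟩
    ⟨2 | 1 1 1 1⟩
    ⟨2 | 1 1 1 1⟩
    ⟨2 | 2⟩
    ⟨2 | 2 2 2 2⟩
    ⟨4 | 0⟩
    ⟨5 | 1⟩
    ⟨5 | 1⟩


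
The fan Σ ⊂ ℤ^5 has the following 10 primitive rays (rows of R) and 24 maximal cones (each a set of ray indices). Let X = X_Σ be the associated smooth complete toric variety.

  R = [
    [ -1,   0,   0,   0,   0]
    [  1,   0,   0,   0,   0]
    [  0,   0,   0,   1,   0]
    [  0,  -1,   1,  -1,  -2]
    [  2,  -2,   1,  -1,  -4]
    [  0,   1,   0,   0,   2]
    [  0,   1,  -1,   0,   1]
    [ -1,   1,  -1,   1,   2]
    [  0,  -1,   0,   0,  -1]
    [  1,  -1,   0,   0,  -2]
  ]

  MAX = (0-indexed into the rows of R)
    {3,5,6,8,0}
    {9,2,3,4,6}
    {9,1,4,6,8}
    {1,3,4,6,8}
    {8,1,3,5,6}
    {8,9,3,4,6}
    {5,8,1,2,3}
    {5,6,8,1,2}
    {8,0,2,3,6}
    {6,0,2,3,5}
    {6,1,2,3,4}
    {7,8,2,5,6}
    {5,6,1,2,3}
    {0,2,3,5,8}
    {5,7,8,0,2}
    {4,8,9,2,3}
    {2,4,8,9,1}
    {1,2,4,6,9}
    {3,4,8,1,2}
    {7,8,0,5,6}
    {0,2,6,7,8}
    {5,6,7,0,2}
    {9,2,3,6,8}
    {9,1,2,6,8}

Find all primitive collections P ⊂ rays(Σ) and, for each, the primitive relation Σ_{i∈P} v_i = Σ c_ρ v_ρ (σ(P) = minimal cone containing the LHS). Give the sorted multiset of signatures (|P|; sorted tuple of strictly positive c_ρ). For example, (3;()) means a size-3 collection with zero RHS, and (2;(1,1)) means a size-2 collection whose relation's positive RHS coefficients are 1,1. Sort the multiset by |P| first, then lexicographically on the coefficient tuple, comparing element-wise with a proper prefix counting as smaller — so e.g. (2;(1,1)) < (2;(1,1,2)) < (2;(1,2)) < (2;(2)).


14 collections generate NE(X_Σ); each relation:

  P={0,1}:  v_{0} + v_{1} = 0  →  sig = (2;())
  P={3,7}:  v_{3} + v_{7} = v_{0}  →  sig = (2;(1))
  P={4,7}:  v_{4} + v_{7} = v_{9}  →  sig = (2;(1))
  P={5,9}:  v_{5} + v_{9} = v_{1}  →  sig = (2;(1))
  P={0,4}:  v_{0} + v_{4} = v_{3} + v_{9}  →  sig = (2;(1,1))
  P={7,9}:  v_{7} + v_{9} = v_{2} + v_{6} + v_{8}  →  sig = (2;(1,1,1))
  P={0,9}:  v_{0} + v_{9} = v_{2} + v_{3} + v_{6} + v_{8}  →  sig = (2;(1,1,1,1))
  P={1,7}:  v_{1} + v_{7} = v_{2} + v_{5} + v_{6} + v_{8}  →  sig = (2;(1,1,1,1))
  P={4,5}:  v_{4} + v_{5} = 2·v_{1} + v_{3}  →  sig = (2;(1,2))
  P={1,3,9}:  v_{1} + v_{3} + v_{9} = v_{4}  →  sig = (3;(1))
  P={2,4,6,8}:  v_{2} + v_{4} + v_{6} + v_{8} = 2·v_{9}  →  sig = (4;(2))
  P={2,3,5,6,8}:  v_{2} + v_{3} + v_{5} + v_{6} + v_{8} = 0  →  sig = (5;())
  P={0,2,5,6,8}:  v_{0} + v_{2} + v_{5} + v_{6} + v_{8} = v_{7}  →  sig = (5;(1))
  P={1,2,3,6,8}:  v_{1} + v_{2} + v_{3} + v_{6} + v_{8} = v_{9}  →  sig = (5;(1))

so the primitive-relation signature multiset is
{ (2;()),  (2;(1)) ×3,  (2;(1,1)),  (2;(1,1,1)),  (2;(1,1,1,1)) ×2,  (2;(1,2)),  (3;(1)),  (4;(2)),  (5;()),  (5;(1)) ×2 }


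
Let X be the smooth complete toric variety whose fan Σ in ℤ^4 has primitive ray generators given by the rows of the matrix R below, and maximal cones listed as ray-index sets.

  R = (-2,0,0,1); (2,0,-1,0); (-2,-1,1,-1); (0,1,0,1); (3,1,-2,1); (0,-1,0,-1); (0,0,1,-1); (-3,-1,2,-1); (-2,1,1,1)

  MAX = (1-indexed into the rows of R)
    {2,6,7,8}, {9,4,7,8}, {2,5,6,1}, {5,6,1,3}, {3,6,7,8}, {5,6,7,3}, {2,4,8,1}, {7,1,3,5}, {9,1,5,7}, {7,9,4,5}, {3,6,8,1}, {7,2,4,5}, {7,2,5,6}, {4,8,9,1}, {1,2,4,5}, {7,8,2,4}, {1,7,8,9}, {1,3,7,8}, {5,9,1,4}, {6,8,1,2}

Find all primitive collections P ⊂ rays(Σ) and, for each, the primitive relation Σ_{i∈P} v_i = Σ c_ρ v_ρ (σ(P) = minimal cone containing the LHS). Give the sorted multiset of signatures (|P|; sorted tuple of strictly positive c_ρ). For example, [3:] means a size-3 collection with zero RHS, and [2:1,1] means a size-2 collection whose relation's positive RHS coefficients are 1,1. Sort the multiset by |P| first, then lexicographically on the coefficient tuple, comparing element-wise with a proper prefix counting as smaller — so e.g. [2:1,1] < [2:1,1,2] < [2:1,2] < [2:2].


Minimal non-faces — 10 found among 9 rays, 20 max cones:

  P={4,6}:  v_{4} + v_{6} = 0  ⟹  sig = [2:]
  P={5,8}:  v_{5} + v_{8} = 0  ⟹  sig = [2:]
  P={2,3}:  v_{2} + v_{3} = v_{6}  ⟹  sig = [2:1]
  P={2,9}:  v_{2} + v_{9} = v_{4}  ⟹  sig = [2:1]
  P={3,4}:  v_{3} + v_{4} = v_{1} + v_{7}  ⟹  sig = [2:1,1]
  P={6,9}:  v_{6} + v_{9} = v_{1} + v_{7}  ⟹  sig = [2:1,1]
  P={3,9}:  v_{3} + v_{9} = 2·v_{1} + 2·v_{7}  ⟹  sig = [2:2,2]
  P={1,2,7}:  v_{1} + v_{2} + v_{7} = 0  ⟹  sig = [3:]
  P={1,4,7}:  v_{1} + v_{4} + v_{7} = v_{9}  ⟹  sig = [3:1]
  P={1,6,7}:  v_{1} + v_{6} + v_{7} = v_{3}  ⟹  sig = [3:1]

Hence PRS(X_Σ) =
{ [2:] ×2,  [2:1] ×2,  [2:1,1] ×2,  [2:2,2],  [3:],  [3:1] ×2 }


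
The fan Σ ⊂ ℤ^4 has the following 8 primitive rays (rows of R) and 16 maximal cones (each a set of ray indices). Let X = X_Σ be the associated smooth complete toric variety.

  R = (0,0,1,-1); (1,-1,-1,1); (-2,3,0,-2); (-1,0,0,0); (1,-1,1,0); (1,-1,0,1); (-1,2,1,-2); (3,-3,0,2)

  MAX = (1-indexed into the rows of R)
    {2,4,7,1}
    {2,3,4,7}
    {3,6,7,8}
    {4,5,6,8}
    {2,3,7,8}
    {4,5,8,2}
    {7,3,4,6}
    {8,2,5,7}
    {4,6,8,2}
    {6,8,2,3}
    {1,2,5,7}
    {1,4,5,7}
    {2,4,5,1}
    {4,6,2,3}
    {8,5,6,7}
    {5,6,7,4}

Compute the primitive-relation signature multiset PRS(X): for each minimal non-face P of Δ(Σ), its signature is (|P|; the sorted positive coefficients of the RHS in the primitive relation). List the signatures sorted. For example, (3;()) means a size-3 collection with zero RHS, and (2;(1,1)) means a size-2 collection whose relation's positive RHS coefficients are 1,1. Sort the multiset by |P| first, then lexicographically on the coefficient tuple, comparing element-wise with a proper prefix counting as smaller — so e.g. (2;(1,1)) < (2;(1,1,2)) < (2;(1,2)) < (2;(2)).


Primitive collections (9):

  • {1,6}:  v_{1} + v_{6} = v_{5}  so sig = (2;(1))
  • {3,5}:  v_{3} + v_{5} = v_{7}  so sig = (2;(1))
  • {1,3}:  v_{1} + v_{3} = v_{2} + v_{4} + 2·v_{7}  so sig = (2;(1,1,2))
  • {1,8}:  v_{1} + v_{8} = v_{2} + 2·v_{5}  so sig = (2;(1,2))
  • {3,4,8}:  v_{3} + v_{4} + v_{8} = 0  so sig = (3;())
  • {2,5,6}:  v_{2} + v_{5} + v_{6} = v_{8}  so sig = (3;(1))
  • {4,7,8}:  v_{4} + v_{7} + v_{8} = v_{5}  so sig = (3;(1))
  • {2,6,7}:  v_{2} + v_{6} + v_{7} = v_{3} + v_{8}  so sig = (3;(1,1))
  • {2,4,5,7}:  v_{2} + v_{4} + v_{5} + v_{7} = v_{1}  so sig = (4;(1))

Hence PRS(X_Σ) =
[(2;(1)), (2;(1)), (2;(1,1,2)), (2;(1,2)), (3;()), (3;(1)), (3;(1)), (3;(1,1)), (4;(1))]


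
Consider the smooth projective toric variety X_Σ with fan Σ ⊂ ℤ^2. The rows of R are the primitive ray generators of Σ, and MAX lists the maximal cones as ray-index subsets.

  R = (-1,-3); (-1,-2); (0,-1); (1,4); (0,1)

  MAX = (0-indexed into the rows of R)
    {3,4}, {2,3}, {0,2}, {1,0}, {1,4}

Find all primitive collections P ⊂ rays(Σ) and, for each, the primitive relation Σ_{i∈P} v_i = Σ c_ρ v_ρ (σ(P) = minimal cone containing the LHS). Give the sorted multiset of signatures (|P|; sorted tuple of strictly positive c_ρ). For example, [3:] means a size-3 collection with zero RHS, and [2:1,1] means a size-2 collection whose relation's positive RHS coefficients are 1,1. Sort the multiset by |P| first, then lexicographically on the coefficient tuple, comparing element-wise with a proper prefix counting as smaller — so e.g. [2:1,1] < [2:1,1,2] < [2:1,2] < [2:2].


The 5 primitive collections of Σ (r=5, n=2):

  • {2,4}:  v_{2} + v_{4} = 0 — sig = [2:]
  • {0,3}:  v_{0} + v_{3} = v_{4} — sig = [2:1]
  • {0,4}:  v_{0} + v_{4} = v_{1} — sig = [2:1]
  • {1,2}:  v_{1} + v_{2} = v_{0} — sig = [2:1]
  • {1,3}:  v_{1} + v_{3} = 2·v_{4} — sig = [2:2]

Sorted signature multiset PRS(X):
    [2:]
    [2:1]
    [2:1]
    [2:1]
    [2:2]


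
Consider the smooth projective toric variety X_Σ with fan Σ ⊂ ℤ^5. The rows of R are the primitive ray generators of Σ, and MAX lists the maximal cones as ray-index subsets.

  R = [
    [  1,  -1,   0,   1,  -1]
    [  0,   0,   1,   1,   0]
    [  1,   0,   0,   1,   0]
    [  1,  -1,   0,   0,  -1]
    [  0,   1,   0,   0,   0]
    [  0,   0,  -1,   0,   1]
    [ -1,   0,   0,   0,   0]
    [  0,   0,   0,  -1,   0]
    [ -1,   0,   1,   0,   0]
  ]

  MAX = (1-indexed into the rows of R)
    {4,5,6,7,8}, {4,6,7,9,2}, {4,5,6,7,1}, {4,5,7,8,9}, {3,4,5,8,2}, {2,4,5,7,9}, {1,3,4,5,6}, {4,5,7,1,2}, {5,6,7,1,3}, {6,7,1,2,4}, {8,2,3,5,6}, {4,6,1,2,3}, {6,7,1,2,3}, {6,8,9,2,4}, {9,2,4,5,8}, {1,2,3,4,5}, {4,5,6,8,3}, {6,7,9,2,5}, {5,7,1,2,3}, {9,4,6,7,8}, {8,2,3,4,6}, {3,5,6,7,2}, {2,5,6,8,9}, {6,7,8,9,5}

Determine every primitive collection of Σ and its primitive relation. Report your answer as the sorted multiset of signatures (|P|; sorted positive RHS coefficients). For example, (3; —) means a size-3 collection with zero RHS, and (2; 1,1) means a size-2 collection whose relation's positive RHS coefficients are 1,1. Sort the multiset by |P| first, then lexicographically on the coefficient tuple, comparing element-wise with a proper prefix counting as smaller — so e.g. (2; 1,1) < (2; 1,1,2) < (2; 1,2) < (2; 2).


|primitive collections| = 9. Relations:

  P = {1,8}:  v_{1} + v_{8} = v_{4}  ⇒ sig = (2; 1)
  P = {3,9}:  v_{3} + v_{9} = v_{2}  ⇒ sig = (2; 1)
  P = {1,9}:  v_{1} + v_{9} = v_{2} + v_{4} + v_{7}  ⇒ sig = (2; 1,1,1)
  P = {3,7,8}:  v_{3} + v_{7} + v_{8} = 0  ⇒ sig = (3; —)
  P = {2,7,8}:  v_{2} + v_{7} + v_{8} = v_{9}  ⇒ sig = (3; 1)
  P = {3,4,7}:  v_{3} + v_{4} + v_{7} = v_{1}  ⇒ sig = (3; 1)
  P = {4,5,6,9}:  v_{4} + v_{5} + v_{6} + v_{9} = 0  ⇒ sig = (4; —)
  P = {2,4,5,6}:  v_{2} + v_{4} + v_{5} + v_{6} = v_{3}  ⇒ sig = (4; 1)
  P = {1,2,5,6}:  v_{1} + v_{2} + v_{5} + v_{6} = 2·v_{3} + v_{7}  ⇒ sig = (4; 1,2)

so the primitive-relation signature multiset is
    (2; 1)
    (2; 1)
    (2; 1,1,1)
    (3; —)
    (3; 1)
    (3; 1)
    (4; —)
    (4; 1)
    (4; 1,2)


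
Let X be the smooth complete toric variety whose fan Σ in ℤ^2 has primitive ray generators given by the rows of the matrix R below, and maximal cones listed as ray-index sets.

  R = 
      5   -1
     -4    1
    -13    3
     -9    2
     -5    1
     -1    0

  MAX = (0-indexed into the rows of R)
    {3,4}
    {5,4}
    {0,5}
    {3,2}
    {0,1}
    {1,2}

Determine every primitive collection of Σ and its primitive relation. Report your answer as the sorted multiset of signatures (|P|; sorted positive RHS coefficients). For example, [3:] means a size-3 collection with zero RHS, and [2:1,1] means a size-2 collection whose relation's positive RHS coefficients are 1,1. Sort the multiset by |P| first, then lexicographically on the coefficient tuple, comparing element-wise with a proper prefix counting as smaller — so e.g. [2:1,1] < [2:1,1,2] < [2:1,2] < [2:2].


9 collections generate NE(X_Σ); each relation:

  {0,4}:  v_{0} + v_{4} = 0  ⟹  sig = [2:]
  {0,3}:  v_{0} + v_{3} = v_{1}  ⟹  sig = [2:1]
  {1,3}:  v_{1} + v_{3} = v_{2}  ⟹  sig = [2:1]
  {1,4}:  v_{1} + v_{4} = v_{3}  ⟹  sig = [2:1]
  {1,5}:  v_{1} + v_{5} = v_{4}  ⟹  sig = [2:1]
  {2,5}:  v_{2} + v_{5} = v_{3} + v_{4}  ⟹  sig = [2:1,1]
  {0,2}:  v_{0} + v_{2} = 2·v_{1}  ⟹  sig = [2:2]
  {2,4}:  v_{2} + v_{4} = 2·v_{3}  ⟹  sig = [2:2]
  {3,5}:  v_{3} + v_{5} = 2·v_{4}  ⟹  sig = [2:2]

so the primitive-relation signature multiset is
    [2:]
    [2:1]
    [2:1]
    [2:1]
    [2:1]
    [2:1,1]
    [2:2]
    [2:2]
    [2:2]


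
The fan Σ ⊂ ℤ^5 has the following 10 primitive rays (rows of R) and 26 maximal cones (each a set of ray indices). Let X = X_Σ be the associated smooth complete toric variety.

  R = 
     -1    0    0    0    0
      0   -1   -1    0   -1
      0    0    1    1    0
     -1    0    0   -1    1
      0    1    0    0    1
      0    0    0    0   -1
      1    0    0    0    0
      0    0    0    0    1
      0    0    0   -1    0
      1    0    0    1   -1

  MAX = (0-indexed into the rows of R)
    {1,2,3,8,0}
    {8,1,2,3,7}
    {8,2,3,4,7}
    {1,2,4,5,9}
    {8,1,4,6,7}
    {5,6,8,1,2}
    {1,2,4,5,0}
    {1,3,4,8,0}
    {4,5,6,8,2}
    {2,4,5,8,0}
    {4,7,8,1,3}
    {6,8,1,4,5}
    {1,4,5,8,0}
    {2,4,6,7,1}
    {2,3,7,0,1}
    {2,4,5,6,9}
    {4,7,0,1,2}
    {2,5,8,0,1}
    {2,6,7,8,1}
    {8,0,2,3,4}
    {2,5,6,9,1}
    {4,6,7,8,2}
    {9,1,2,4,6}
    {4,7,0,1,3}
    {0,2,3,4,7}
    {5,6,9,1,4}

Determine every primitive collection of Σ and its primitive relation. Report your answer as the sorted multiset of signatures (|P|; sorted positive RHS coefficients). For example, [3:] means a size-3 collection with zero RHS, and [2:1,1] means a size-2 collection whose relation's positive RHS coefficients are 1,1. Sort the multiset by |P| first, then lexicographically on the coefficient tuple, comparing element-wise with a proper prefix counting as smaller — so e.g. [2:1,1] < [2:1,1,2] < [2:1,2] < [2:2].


Σ has 12 primitive collections:

  P={0,6}:  v_{0} + v_{6} = 0  ⇒ sig = [2:]
  P={3,9}:  v_{3} + v_{9} = 0  ⇒ sig = [2:]
  P={5,7}:  v_{5} + v_{7} = 0  ⇒ sig = [2:]
  P={3,5}:  v_{3} + v_{5} = v_{0} + v_{8}  ⇒ sig = [2:1,1]
  P={3,6}:  v_{3} + v_{6} = v_{7} + v_{8}  ⇒ sig = [2:1,1]
  P={8,9}:  v_{8} + v_{9} = v_{5} + v_{6}  ⇒ sig = [2:1,1]
  P={0,9}:  v_{0} + v_{9} = v_{1} + v_{2} + v_{4} + v_{5}  ⇒ sig = [2:1,1,1,1]
  P={7,9}:  v_{7} + v_{9} = v_{1} + v_{2} + v_{4} + v_{6}  ⇒ sig = [2:1,1,1,1]
  P={0,7,8}:  v_{0} + v_{7} + v_{8} = v_{3}  ⇒ sig = [3:1]
  P={1,2,4,8}:  v_{1} + v_{2} + v_{4} + v_{8} = 0  ⇒ sig = [4:]
  P={1,2,3,4}:  v_{1} + v_{2} + v_{3} + v_{4} = v_{0} + v_{7}  ⇒ sig = [4:1,1]
  P={1,2,4,5,6}:  v_{1} + v_{2} + v_{4} + v_{5} + v_{6} = v_{9}  ⇒ sig = [5:1]

Hence PRS(X_Σ) =
    |P|=2: 8 collections, coeffs (), (), (), (1,1), (1,1), (1,1), (1,1,1,1), (1,1,1,1)
    |P|=3: 1 collection, coeffs (1)
    |P|=4: 2 collections, coeffs (), (1,1)
    |P|=5: 1 collection, coeffs (1)


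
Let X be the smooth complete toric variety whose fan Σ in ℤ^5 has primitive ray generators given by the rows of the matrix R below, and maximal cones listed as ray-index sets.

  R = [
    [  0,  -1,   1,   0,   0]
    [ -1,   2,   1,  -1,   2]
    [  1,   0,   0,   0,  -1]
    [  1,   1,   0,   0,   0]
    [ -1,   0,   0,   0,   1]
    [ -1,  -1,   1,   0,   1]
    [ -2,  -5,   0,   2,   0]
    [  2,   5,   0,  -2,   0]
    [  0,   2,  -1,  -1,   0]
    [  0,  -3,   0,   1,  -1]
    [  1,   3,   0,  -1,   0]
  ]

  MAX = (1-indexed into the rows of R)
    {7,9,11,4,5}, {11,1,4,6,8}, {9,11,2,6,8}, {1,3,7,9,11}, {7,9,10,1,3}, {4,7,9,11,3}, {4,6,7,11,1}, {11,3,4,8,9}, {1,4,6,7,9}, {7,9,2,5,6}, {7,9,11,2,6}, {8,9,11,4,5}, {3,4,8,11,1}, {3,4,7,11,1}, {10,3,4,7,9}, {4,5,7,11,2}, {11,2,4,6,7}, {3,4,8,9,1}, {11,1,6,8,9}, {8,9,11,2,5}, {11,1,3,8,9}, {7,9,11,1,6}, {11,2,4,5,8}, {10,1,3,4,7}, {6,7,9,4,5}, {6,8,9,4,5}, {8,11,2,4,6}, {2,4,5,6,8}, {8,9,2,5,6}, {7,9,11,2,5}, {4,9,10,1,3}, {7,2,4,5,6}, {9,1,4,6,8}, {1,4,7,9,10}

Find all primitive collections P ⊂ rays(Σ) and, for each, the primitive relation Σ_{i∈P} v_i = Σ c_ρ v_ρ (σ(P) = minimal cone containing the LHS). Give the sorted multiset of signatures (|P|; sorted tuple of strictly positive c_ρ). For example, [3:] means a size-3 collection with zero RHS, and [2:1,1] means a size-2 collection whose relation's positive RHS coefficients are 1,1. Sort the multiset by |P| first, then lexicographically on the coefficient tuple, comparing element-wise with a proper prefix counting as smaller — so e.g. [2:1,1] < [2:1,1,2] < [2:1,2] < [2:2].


The 16 primitive collections of Σ (r=11, n=5):

  {3,5}:  v_{3} + v_{5} = 0  ⇒ sig = [2:]
  {7,8}:  v_{7} + v_{8} = 0  ⇒ sig = [2:]
  {1,5}:  v_{1} + v_{5} = v_{6}  ⇒ sig = [2:1]
  {2,10}:  v_{2} + v_{10} = v_{6}  ⇒ sig = [2:1]
  {3,6}:  v_{3} + v_{6} = v_{1}  ⇒ sig = [2:1]
  {10,11}:  v_{10} + v_{11} = v_{3}  ⇒ sig = [2:1]
  {2,3}:  v_{2} + v_{3} = v_{6} + v_{11}  ⇒ sig = [2:1,1]
  {5,10}:  v_{5} + v_{10} = v_{1} + v_{4} + v_{7} + v_{9}  ⇒ sig = [2:1,1,1,1]
  {8,10}:  v_{8} + v_{10} = v_{1} + v_{3} + v_{4} + v_{9}  ⇒ sig = [2:1,1,1,1]
  {6,10}:  v_{6} + v_{10} = 2·v_{1} + v_{4} + v_{7} + v_{9}  ⇒ sig = [2:1,1,1,2]
  {1,2}:  v_{1} + v_{2} = 2·v_{6} + v_{11}  ⇒ sig = [2:1,2]
  {5,6,11}:  v_{5} + v_{6} + v_{11} = v_{2}  ⇒ sig = [3:1]
  {2,4,9}:  v_{2} + v_{4} + v_{9} = 2·v_{5} + v_{8}  ⇒ sig = [3:1,2]
  {1,4,9,11}:  v_{1} + v_{4} + v_{9} + v_{11} = v_{8}  ⇒ sig = [4:1]
  {4,6,9,11}:  v_{4} + v_{6} + v_{9} + v_{11} = v_{5} + v_{8}  ⇒ sig = [4:1,1]
  {1,3,4,7,9}:  v_{1} + v_{3} + v_{4} + v_{7} + v_{9} = v_{10}  ⇒ sig = [5:1]

Signatures (|P|; sorted positive RHS coefficients), sorted:
{ [2:] ×2,  [2:1] ×4,  [2:1,1],  [2:1,1,1,1] ×2,  [2:1,1,1,2],  [2:1,2],  [3:1],  [3:1,2],  [4:1],  [4:1,1],  [5:1] }


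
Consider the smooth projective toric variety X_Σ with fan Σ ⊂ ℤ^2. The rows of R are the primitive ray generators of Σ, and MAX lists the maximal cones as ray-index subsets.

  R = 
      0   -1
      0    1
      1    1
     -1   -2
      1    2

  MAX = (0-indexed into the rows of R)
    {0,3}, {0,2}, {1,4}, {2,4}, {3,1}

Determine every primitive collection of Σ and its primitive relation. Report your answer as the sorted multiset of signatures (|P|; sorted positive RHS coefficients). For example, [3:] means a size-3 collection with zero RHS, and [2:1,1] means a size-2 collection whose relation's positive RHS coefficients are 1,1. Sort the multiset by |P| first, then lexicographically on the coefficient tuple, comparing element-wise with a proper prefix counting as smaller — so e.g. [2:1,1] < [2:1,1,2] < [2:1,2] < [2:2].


Minimal non-faces — 5 found among 5 rays, 5 max cones:

  P={0,1}:  v_{0} + v_{1} = 0 ; sig = [2:]
  P={3,4}:  v_{3} + v_{4} = 0 ; sig = [2:]
  P={0,4}:  v_{0} + v_{4} = v_{2} ; sig = [2:1]
  P={1,2}:  v_{1} + v_{2} = v_{4} ; sig = [2:1]
  P={2,3}:  v_{2} + v_{3} = v_{0} ; sig = [2:1]

Signatures (|P|; sorted positive RHS coefficients), sorted:
    |P|=2: 5 collections, coeffs (), (), (1), (1), (1)


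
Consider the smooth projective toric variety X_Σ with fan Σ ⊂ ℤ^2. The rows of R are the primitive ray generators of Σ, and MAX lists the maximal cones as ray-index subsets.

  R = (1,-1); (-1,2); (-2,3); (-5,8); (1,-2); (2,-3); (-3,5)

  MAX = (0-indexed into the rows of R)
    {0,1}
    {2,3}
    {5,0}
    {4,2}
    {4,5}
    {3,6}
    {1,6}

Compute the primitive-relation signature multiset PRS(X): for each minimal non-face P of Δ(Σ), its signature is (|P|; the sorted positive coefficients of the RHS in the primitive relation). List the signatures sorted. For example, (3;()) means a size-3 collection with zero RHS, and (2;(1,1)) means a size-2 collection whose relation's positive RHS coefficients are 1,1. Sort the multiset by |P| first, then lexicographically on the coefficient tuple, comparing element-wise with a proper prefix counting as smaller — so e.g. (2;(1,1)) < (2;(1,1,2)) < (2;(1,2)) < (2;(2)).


The 14 primitive collections of Σ (r=7, n=2):

  P = {1,4}:  v_{1} + v_{4} = 0  so sig = (2;())
  P = {2,5}:  v_{2} + v_{5} = 0  so sig = (2;())
  P = {0,2}:  v_{0} + v_{2} = v_{1}  so sig = (2;(1))
  P = {0,4}:  v_{0} + v_{4} = v_{5}  so sig = (2;(1))
  P = {1,2}:  v_{1} + v_{2} = v_{6}  so sig = (2;(1))
  P = {1,5}:  v_{1} + v_{5} = v_{0}  so sig = (2;(1))
  P = {2,6}:  v_{2} + v_{6} = v_{3}  so sig = (2;(1))
  P = {3,5}:  v_{3} + v_{5} = v_{6}  so sig = (2;(1))
  P = {4,6}:  v_{4} + v_{6} = v_{2}  so sig = (2;(1))
  P = {5,6}:  v_{5} + v_{6} = v_{1}  so sig = (2;(1))
  P = {0,3}:  v_{0} + v_{3} = v_{1} + v_{6}  so sig = (2;(1,1))
  P = {0,6}:  v_{0} + v_{6} = 2·v_{1}  so sig = (2;(2))
  P = {1,3}:  v_{1} + v_{3} = 2·v_{6}  so sig = (2;(2))
  P = {3,4}:  v_{3} + v_{4} = 2·v_{2}  so sig = (2;(2))

Signatures (|P|; sorted positive RHS coefficients), sorted:
{ (2;()) ×2,  (2;(1)) ×8,  (2;(1,1)),  (2;(2)) ×3 }


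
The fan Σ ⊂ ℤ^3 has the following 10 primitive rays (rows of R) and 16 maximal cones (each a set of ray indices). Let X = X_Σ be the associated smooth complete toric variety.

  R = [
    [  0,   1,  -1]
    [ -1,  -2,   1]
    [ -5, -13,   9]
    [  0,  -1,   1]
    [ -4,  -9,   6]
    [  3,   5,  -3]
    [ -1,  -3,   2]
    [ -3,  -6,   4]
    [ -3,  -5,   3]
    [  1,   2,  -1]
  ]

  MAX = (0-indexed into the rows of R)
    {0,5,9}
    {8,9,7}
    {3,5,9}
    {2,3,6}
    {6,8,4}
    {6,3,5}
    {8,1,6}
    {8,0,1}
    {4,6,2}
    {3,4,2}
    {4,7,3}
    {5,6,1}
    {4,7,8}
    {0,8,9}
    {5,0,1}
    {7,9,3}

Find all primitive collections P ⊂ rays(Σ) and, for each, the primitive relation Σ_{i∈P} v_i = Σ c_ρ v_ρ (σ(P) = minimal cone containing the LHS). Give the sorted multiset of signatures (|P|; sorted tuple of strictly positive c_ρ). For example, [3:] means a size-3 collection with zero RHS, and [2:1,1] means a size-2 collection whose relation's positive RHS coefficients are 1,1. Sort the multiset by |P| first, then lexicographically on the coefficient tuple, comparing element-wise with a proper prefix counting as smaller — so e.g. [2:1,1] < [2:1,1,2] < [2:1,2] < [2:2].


Minimal non-faces — 22 found among 10 rays, 16 max cones:

  • {0,3}:  v_{0} + v_{3} = 0  ⇒ sig = [2:]
  • {1,9}:  v_{1} + v_{9} = 0  ⇒ sig = [2:]
  • {5,8}:  v_{5} + v_{8} = 0  ⇒ sig = [2:]
  • {0,6}:  v_{0} + v_{6} = v_{1}  ⇒ sig = [2:1]
  • {0,7}:  v_{0} + v_{7} = v_{8}  ⇒ sig = [2:1]
  • {1,3}:  v_{1} + v_{3} = v_{6}  ⇒ sig = [2:1]
  • {3,8}:  v_{3} + v_{8} = v_{7}  ⇒ sig = [2:1]
  • {5,7}:  v_{5} + v_{7} = v_{3}  ⇒ sig = [2:1]
  • {6,7}:  v_{6} + v_{7} = v_{4}  ⇒ sig = [2:1]
  • {6,9}:  v_{6} + v_{9} = v_{3}  ⇒ sig = [2:1]
  • {0,2}:  v_{0} + v_{2} = v_{4} + v_{6}  ⇒ sig = [2:1,1]
  • {0,4}:  v_{0} + v_{4} = v_{6} + v_{8}  ⇒ sig = [2:1,1]
  • {1,7}:  v_{1} + v_{7} = v_{6} + v_{8}  ⇒ sig = [2:1,1]
  • {4,5}:  v_{4} + v_{5} = v_{3} + v_{6}  ⇒ sig = [2:1,1]
  • {4,9}:  v_{4} + v_{9} = v_{3} + v_{7}  ⇒ sig = [2:1,1]
  • {1,2}:  v_{1} + v_{2} = v_{4} + 2·v_{6}  ⇒ sig = [2:1,2]
  • {1,4}:  v_{1} + v_{4} = 2·v_{6} + v_{8}  ⇒ sig = [2:1,2]
  • {2,7}:  v_{2} + v_{7} = v_{3} + 2·v_{4}  ⇒ sig = [2:1,2]
  • {2,9}:  v_{2} + v_{9} = 2·v_{3} + v_{4}  ⇒ sig = [2:1,2]
  • {2,8}:  v_{2} + v_{8} = 2·v_{4}  ⇒ sig = [2:2]
  • {2,5}:  v_{2} + v_{5} = 2·v_{3} + 2·v_{6}  ⇒ sig = [2:2,2]
  • {3,4,6}:  v_{3} + v_{4} + v_{6} = v_{2}  ⇒ sig = [3:1]

so the primitive-relation signature multiset is
{ [2:] ×3,  [2:1] ×7,  [2:1,1] ×5,  [2:1,2] ×4,  [2:2],  [2:2,2],  [3:1] }
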